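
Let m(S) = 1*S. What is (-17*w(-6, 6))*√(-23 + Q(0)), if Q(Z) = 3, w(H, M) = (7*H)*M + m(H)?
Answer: 8772*I*√5 ≈ 19615.0*I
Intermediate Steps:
m(S) = S
w(H, M) = H + 7*H*M (w(H, M) = (7*H)*M + H = 7*H*M + H = H + 7*H*M)
(-17*w(-6, 6))*√(-23 + Q(0)) = (-(-102)*(1 + 7*6))*√(-23 + 3) = (-(-102)*(1 + 42))*√(-20) = (-(-102)*43)*(2*I*√5) = (-17*(-258))*(2*I*√5) = 4386*(2*I*√5) = 8772*I*√5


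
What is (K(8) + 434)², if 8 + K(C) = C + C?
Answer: 195364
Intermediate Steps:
K(C) = -8 + 2*C (K(C) = -8 + (C + C) = -8 + 2*C)
(K(8) + 434)² = ((-8 + 2*8) + 434)² = ((-8 + 16) + 434)² = (8 + 434)² = 442² = 195364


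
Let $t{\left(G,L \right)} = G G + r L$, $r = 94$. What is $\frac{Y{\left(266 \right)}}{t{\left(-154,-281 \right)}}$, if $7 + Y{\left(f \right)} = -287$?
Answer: $\frac{147}{1349} \approx 0.10897$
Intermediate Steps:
$Y{\left(f \right)} = -294$ ($Y{\left(f \right)} = -7 - 287 = -294$)
$t{\left(G,L \right)} = G^{2} + 94 L$ ($t{\left(G,L \right)} = G G + 94 L = G^{2} + 94 L$)
$\frac{Y{\left(266 \right)}}{t{\left(-154,-281 \right)}} = - \frac{294}{\left(-154\right)^{2} + 94 \left(-281\right)} = - \frac{294}{23716 - 26414} = - \frac{294}{-2698} = \left(-294\right) \left(- \frac{1}{2698}\right) = \frac{147}{1349}$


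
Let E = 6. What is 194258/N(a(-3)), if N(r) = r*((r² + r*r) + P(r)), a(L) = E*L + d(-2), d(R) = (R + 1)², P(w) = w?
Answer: -194258/9537 ≈ -20.369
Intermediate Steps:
d(R) = (1 + R)²
a(L) = 1 + 6*L (a(L) = 6*L + (1 - 2)² = 6*L + (-1)² = 6*L + 1 = 1 + 6*L)
N(r) = r*(r + 2*r²) (N(r) = r*((r² + r*r) + r) = r*((r² + r²) + r) = r*(2*r² + r) = r*(r + 2*r²))
194258/N(a(-3)) = 194258/(((1 + 6*(-3))²*(1 + 2*(1 + 6*(-3))))) = 194258/(((1 - 18)²*(1 + 2*(1 - 18)))) = 194258/(((-17)²*(1 + 2*(-17)))) = 194258/((289*(1 - 34))) = 194258/((289*(-33))) = 194258/(-9537) = 194258*(-1/9537) = -194258/9537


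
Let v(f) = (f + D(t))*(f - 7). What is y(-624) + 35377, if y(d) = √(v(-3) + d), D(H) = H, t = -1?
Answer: 35377 + 2*I*√146 ≈ 35377.0 + 24.166*I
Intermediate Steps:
v(f) = (-1 + f)*(-7 + f) (v(f) = (f - 1)*(f - 7) = (-1 + f)*(-7 + f))
y(d) = √(40 + d) (y(d) = √((7 + (-3)² - 8*(-3)) + d) = √((7 + 9 + 24) + d) = √(40 + d))
y(-624) + 35377 = √(40 - 624) + 35377 = √(-584) + 35377 = 2*I*√146 + 35377 = 35377 + 2*I*√146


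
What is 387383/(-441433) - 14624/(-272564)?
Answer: -24782785955/30079686053 ≈ -0.82390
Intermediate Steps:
387383/(-441433) - 14624/(-272564) = 387383*(-1/441433) - 14624*(-1/272564) = -387383/441433 + 3656/68141 = -24782785955/30079686053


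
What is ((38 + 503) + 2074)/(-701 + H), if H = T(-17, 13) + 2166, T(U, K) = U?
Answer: 2615/1448 ≈ 1.8059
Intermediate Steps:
H = 2149 (H = -17 + 2166 = 2149)
((38 + 503) + 2074)/(-701 + H) = ((38 + 503) + 2074)/(-701 + 2149) = (541 + 2074)/1448 = 2615*(1/1448) = 2615/1448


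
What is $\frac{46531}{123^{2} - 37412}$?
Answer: $- \frac{46531}{22283} \approx -2.0882$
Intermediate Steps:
$\frac{46531}{123^{2} - 37412} = \frac{46531}{15129 - 37412} = \frac{46531}{-22283} = 46531 \left(- \frac{1}{22283}\right) = - \frac{46531}{22283}$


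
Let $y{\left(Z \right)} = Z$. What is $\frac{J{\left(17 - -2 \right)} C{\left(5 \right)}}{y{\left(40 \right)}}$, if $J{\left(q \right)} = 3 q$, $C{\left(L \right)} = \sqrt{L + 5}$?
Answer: $\frac{57 \sqrt{10}}{40} \approx 4.5062$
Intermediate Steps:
$C{\left(L \right)} = \sqrt{5 + L}$
$\frac{J{\left(17 - -2 \right)} C{\left(5 \right)}}{y{\left(40 \right)}} = \frac{3 \left(17 - -2\right) \sqrt{5 + 5}}{40} = 3 \left(17 + 2\right) \sqrt{10} \cdot \frac{1}{40} = 3 \cdot 19 \sqrt{10} \cdot \frac{1}{40} = 57 \sqrt{10} \cdot \frac{1}{40} = \frac{57 \sqrt{10}}{40}$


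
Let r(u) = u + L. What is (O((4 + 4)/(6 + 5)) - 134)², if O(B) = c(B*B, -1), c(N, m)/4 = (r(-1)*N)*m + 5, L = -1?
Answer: 176411524/14641 ≈ 12049.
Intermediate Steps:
r(u) = -1 + u (r(u) = u - 1 = -1 + u)
c(N, m) = 20 - 8*N*m (c(N, m) = 4*(((-1 - 1)*N)*m + 5) = 4*((-2*N)*m + 5) = 4*(-2*N*m + 5) = 4*(5 - 2*N*m) = 20 - 8*N*m)
O(B) = 20 + 8*B² (O(B) = 20 - 8*B*B*(-1) = 20 - 8*B²*(-1) = 20 + 8*B²)
(O((4 + 4)/(6 + 5)) - 134)² = ((20 + 8*((4 + 4)/(6 + 5))²) - 134)² = ((20 + 8*(8/11)²) - 134)² = ((20 + 8*(64/121)) - 134)² = ((20 + 512/121) - 134)² = (2932/121 - 134)² = (-13282/121)² = 176411524/14641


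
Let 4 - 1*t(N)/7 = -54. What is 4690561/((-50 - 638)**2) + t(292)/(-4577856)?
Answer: 335508134993/33857822976 ≈ 9.9093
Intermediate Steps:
t(N) = 406 (t(N) = 28 - 7*(-54) = 28 + 378 = 406)
4690561/((-50 - 638)**2) + t(292)/(-4577856) = 4690561/((-50 - 638)**2) + 406/(-4577856) = 4690561/((-688)**2) + 406*(-1/4577856) = 4690561/473344 - 203/2288928 = 335508134993/33857822976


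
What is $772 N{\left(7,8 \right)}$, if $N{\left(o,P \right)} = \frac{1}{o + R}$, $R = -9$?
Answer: $-386$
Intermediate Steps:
$N{\left(o,P \right)} = \frac{1}{-9 + o}$ ($N{\left(o,P \right)} = \frac{1}{o - 9} = \frac{1}{-9 + o}$)
$772 N{\left(7,8 \right)} = \frac{772}{-9 + 7} = \frac{772}{-2} = 772 \left(- \frac{1}{2}\right) = -386$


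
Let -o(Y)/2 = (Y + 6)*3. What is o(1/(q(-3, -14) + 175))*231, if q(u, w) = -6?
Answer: -1406790/169 ≈ -8324.2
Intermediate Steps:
o(Y) = -36 - 6*Y (o(Y) = -2*(Y + 6)*3 = -2*(6 + Y)*3 = -2*(18 + 3*Y) = -36 - 6*Y)
o(1/(q(-3, -14) + 175))*231 = (-36 - 6/(-6 + 175))*231 = (-36 - 6/169)*231 = -6090/169*231 = -1406790/169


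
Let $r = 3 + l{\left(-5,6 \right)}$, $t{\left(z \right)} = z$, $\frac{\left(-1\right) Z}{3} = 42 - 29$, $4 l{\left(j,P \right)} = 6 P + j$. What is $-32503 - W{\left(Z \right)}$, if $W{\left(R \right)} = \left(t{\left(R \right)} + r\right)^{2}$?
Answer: $- \frac{532817}{16} \approx -33301.0$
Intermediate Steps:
$l{\left(j,P \right)} = \frac{j}{4} + \frac{3 P}{2}$ ($l{\left(j,P \right)} = \frac{6 P + j}{4} = \frac{j + 6 P}{4} = \frac{j}{4} + \frac{3 P}{2}$)
$Z = -39$ ($Z = - 3 \left(42 - 29\right) = \left(-3\right) 13 = -39$)
$r = \frac{43}{4}$ ($r = 3 + \left(\frac{1}{4} \left(-5\right) + \frac{3}{2} \cdot 6\right) = 3 + \left(- \frac{5}{4} + 9\right) = 3 + \frac{31}{4} = \frac{43}{4} \approx 10.75$)
$W{\left(R \right)} = \left(\frac{43}{4} + R\right)^{2}$ ($W{\left(R \right)} = \left(R + \frac{43}{4}\right)^{2} = \left(\frac{43}{4} + R\right)^{2}$)
$-32503 - W{\left(Z \right)} = -32503 - \frac{\left(43 + 4 \left(-39\right)\right)^{2}}{16} = -32503 - \frac{\left(43 - 156\right)^{2}}{16} = -32503 - \frac{\left(-113\right)^{2}}{16} = -32503 - \frac{1}{16} \cdot 12769 = -32503 - \frac{12769}{16} = - \frac{532817}{16}$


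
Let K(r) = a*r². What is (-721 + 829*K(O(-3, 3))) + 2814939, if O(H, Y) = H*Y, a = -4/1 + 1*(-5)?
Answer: 2209877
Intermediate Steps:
a = -9 (a = -4*1 - 5 = -4 - 5 = -9)
K(r) = -9*r²
(-721 + 829*K(O(-3, 3))) + 2814939 = (-721 + 829*(-9*(-3*3)²)) + 2814939 = (-721 + 829*(-9*(-9)²)) + 2814939 = (-721 + 829*(-9*81)) + 2814939 = (-721 + 829*(-729)) + 2814939 = (-721 - 604341) + 2814939 = -605062 + 2814939 = 2209877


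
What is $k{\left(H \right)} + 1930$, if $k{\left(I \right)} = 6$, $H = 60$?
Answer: $1936$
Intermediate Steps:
$k{\left(H \right)} + 1930 = 6 + 1930 = 1936$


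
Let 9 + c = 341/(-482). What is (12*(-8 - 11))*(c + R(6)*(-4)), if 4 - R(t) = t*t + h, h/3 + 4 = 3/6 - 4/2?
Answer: -2873370/241 ≈ -11923.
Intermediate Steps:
h = -33/2 (h = -12 + 3*(3/6 - 4/2) = -12 + 3*(3*(⅙) - 4*½) = -12 + 3*(½ - 2) = -12 + 3*(-3/2) = -12 - 9/2 = -33/2 ≈ -16.500)
R(t) = 41/2 - t² (R(t) = 4 - (t*t - 33/2) = 4 - (t² - 33/2) = 4 - (-33/2 + t²) = 4 + (33/2 - t²) = 41/2 - t²)
c = -4679/482 (c = -9 + 341/(-482) = -9 + 341*(-1/482) = -9 - 341/482 = -4679/482 ≈ -9.7075)
(12*(-8 - 11))*(c + R(6)*(-4)) = (12*(-8 - 11))*(-4679/482 + (41/2 - 1*6²)*(-4)) = (12*(-19))*(-4679/482 + (41/2 - 1*36)*(-4)) = -228*(-4679/482 + (41/2 - 36)*(-4)) = -228*(-4679/482 - 31/2*(-4)) = -228*(-4679/482 + 62) = -228*25205/482 = -2873370/241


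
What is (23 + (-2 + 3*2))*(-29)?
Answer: -783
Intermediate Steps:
(23 + (-2 + 3*2))*(-29) = (23 + (-2 + 6))*(-29) = (23 + 4)*(-29) = 27*(-29) = -783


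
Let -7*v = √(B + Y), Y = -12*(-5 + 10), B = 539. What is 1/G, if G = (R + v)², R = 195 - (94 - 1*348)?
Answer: 49/(3143 - √479)² ≈ 5.0301e-6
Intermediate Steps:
R = 449 (R = 195 - (94 - 348) = 195 - 1*(-254) = 195 + 254 = 449)
Y = -60 (Y = -12*5 = -60)
v = -√479/7 (v = -√(539 - 60)/7 = -√479/7 ≈ -3.1266)
G = (449 - √479/7)² ≈ 1.9880e+5
1/G = 1/((3143 - √479)²/49) = 49/(3143 - √479)²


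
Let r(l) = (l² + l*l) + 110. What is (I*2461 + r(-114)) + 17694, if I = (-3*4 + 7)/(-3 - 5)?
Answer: 362673/8 ≈ 45334.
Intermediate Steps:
r(l) = 110 + 2*l² (r(l) = (l² + l²) + 110 = 2*l² + 110 = 110 + 2*l²)
I = 5/8 (I = (-12 + 7)/(-8) = -5*(-⅛) = 5/8 ≈ 0.62500)
(I*2461 + r(-114)) + 17694 = ((5/8)*2461 + (110 + 2*(-114)²)) + 17694 = (12305/8 + (110 + 2*12996)) + 17694 = (12305/8 + (110 + 25992)) + 17694 = (12305/8 + 26102) + 17694 = 221121/8 + 17694 = 362673/8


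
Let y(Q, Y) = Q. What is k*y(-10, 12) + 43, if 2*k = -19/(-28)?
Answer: 1109/28 ≈ 39.607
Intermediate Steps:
k = 19/56 (k = (-19/(-28))/2 = (-19*(-1/28))/2 = (½)*(19/28) = 19/56 ≈ 0.33929)
k*y(-10, 12) + 43 = (19/56)*(-10) + 43 = -95/28 + 43 = 1109/28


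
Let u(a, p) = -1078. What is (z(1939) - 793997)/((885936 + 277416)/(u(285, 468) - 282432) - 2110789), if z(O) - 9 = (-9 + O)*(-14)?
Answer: 116381989040/299215476371 ≈ 0.38896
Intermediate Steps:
z(O) = 135 - 14*O (z(O) = 9 + (-9 + O)*(-14) = 9 + (126 - 14*O) = 135 - 14*O)
(z(1939) - 793997)/((885936 + 277416)/(u(285, 468) - 282432) - 2110789) = ((135 - 14*1939) - 793997)/((885936 + 277416)/(-1078 - 282432) - 2110789) = ((135 - 27146) - 793997)/(1163352/(-283510) - 2110789) = (-27011 - 793997)/(1163352*(-1/283510) - 2110789) = -821008/(-581676/141755 - 2110789) = -821008/(-299215476371/141755) = -821008*(-141755/299215476371) = 116381989040/299215476371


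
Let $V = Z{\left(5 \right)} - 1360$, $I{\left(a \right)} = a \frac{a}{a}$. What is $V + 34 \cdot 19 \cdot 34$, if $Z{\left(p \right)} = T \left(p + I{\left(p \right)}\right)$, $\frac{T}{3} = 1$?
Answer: $20634$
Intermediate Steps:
$I{\left(a \right)} = a$ ($I{\left(a \right)} = a 1 = a$)
$T = 3$ ($T = 3 \cdot 1 = 3$)
$Z{\left(p \right)} = 6 p$ ($Z{\left(p \right)} = 3 \left(p + p\right) = 3 \cdot 2 p = 6 p$)
$V = -1330$ ($V = 6 \cdot 5 - 1360 = 30 - 1360 = -1330$)
$V + 34 \cdot 19 \cdot 34 = -1330 + 34 \cdot 19 \cdot 34 = -1330 + 646 \cdot 34 = -1330 + 21964 = 20634$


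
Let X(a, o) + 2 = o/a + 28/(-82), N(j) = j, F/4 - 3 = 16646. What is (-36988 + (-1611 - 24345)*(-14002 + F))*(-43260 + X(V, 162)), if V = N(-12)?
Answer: 2422228514588694/41 ≈ 5.9079e+13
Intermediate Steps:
F = 66596 (F = 12 + 4*16646 = 12 + 66584 = 66596)
V = -12
X(a, o) = -96/41 + o/a (X(a, o) = -2 + (o/a + 28/(-82)) = -2 + (o/a + 28*(-1/82)) = -2 + (o/a - 14/41) = -2 + (-14/41 + o/a) = -96/41 + o/a)
(-36988 + (-1611 - 24345)*(-14002 + F))*(-43260 + X(V, 162)) = (-36988 + (-1611 - 24345)*(-14002 + 66596))*(-43260 + (-96/41 + 162/(-12))) = (-36988 - 25956*52594)*(-43260 + (-96/41 + 162*(-1/12))) = (-36988 - 1365129864)*(-43260 + (-96/41 - 27/2)) = -1365166852*(-43260 - 1299/82) = -1365166852*(-3548619/82) = 2422228514588694/41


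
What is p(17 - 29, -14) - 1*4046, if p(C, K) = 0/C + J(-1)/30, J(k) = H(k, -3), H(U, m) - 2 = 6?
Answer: -60686/15 ≈ -4045.7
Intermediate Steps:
H(U, m) = 8 (H(U, m) = 2 + 6 = 8)
J(k) = 8
p(C, K) = 4/15 (p(C, K) = 0/C + 8/30 = 0 + 8*(1/30) = 0 + 4/15 = 4/15)
p(17 - 29, -14) - 1*4046 = 4/15 - 1*4046 = 4/15 - 4046 = -60686/15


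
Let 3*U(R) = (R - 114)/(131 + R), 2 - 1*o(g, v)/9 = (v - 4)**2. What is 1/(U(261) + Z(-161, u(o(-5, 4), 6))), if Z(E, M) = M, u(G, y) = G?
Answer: 8/145 ≈ 0.055172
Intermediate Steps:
o(g, v) = 18 - 9*(-4 + v)**2 (o(g, v) = 18 - 9*(v - 4)**2 = 18 - 9*(-4 + v)**2)
U(R) = (-114 + R)/(3*(131 + R)) (U(R) = ((R - 114)/(131 + R))/3 = ((-114 + R)/(131 + R))/3 = (-114 + R)/(3*(131 + R)))
1/(U(261) + Z(-161, u(o(-5, 4), 6))) = 1/((-114 + 261)/(3*(131 + 261)) + (18 - 9*(-4 + 4)**2)) = 1/((1/3)*147/392 + (18 - 9*0**2)) = 1/((1/3)*(1/392)*147 + (18 - 9*0)) = 1/(1/8 + (18 + 0)) = 1/(1/8 + 18) = 1/(145/8) = 8/145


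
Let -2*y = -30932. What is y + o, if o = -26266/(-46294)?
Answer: 358004635/23147 ≈ 15467.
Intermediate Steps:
o = 13133/23147 (o = -26266*(-1/46294) = 13133/23147 ≈ 0.56737)
y = 15466 (y = -½*(-30932) = 15466)
y + o = 15466 + 13133/23147 = 358004635/23147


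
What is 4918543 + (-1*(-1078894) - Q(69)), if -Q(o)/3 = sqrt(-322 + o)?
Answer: 5997437 + 3*I*sqrt(253) ≈ 5.9974e+6 + 47.718*I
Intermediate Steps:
Q(o) = -3*sqrt(-322 + o)
4918543 + (-1*(-1078894) - Q(69)) = 4918543 + (-1*(-1078894) - (-3)*sqrt(-322 + 69)) = 4918543 + (1078894 - (-3)*sqrt(-253)) = 4918543 + (1078894 - (-3)*I*sqrt(253)) = 4918543 + (1078894 + 3*I*sqrt(253)) = 5997437 + 3*I*sqrt(253)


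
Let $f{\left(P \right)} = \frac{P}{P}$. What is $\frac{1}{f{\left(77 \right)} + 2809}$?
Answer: $\frac{1}{2810} \approx 0.00035587$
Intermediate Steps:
$f{\left(P \right)} = 1$
$\frac{1}{f{\left(77 \right)} + 2809} = \frac{1}{1 + 2809} = \frac{1}{2810}$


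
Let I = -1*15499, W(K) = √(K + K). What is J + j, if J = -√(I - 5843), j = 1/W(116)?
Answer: √58/116 - I*√21342 ≈ 0.065653 - 146.09*I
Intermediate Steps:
W(K) = √2*√K (W(K) = √(2*K) = √2*√K)
I = -15499
j = √58/116 (j = 1/(√2*√116) = 1/(√2*(2*√29)) = 1/(2*√58) = √58/116 ≈ 0.065653)
J = -I*√21342 (J = -√(-15499 - 5843) = -√(-21342) = -I*√21342 ≈ -146.09*I)
J + j = -I*√21342 + √58/116 = √58/116 - I*√21342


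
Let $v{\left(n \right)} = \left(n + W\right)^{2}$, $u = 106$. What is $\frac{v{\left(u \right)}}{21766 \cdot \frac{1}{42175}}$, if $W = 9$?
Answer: $\frac{557764375}{21766} \approx 25626.0$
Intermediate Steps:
$v{\left(n \right)} = \left(9 + n\right)^{2}$ ($v{\left(n \right)} = \left(n + 9\right)^{2} = \left(9 + n\right)^{2}$)
$\frac{v{\left(u \right)}}{21766 \cdot \frac{1}{42175}} = \frac{\left(9 + 106\right)^{2}}{21766 \cdot \frac{1}{42175}} = \frac{115^{2}}{21766 \cdot \frac{1}{42175}} = \frac{13225}{\frac{21766}{42175}} = 13225 \cdot \frac{42175}{21766} = \frac{557764375}{21766}$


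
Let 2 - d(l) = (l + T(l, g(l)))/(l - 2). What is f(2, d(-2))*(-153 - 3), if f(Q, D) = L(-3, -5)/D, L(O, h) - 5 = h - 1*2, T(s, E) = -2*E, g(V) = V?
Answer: 624/5 ≈ 124.80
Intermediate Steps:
L(O, h) = 3 + h (L(O, h) = 5 + (h - 1*2) = 5 + (h - 2) = 5 + (-2 + h) = 3 + h)
d(l) = 2 + l/(-2 + l) (d(l) = 2 - (l - 2*l)/(l - 2) = 2 - (-l)/(-2 + l) = 2 - (-1)*l/(-2 + l) = 2 + l/(-2 + l))
f(Q, D) = -2/D (f(Q, D) = (3 - 5)/D = -2/D)
f(2, d(-2))*(-153 - 3) = (-2*(-2 - 2)/(-4 + 3*(-2)))*(-153 - 3) = -2*(-4/(-4 - 6))*(-156) = -2/((-¼*(-10)))*(-156) = -2/5/2*(-156) = -2*⅖*(-156) = -⅘*(-156) = 624/5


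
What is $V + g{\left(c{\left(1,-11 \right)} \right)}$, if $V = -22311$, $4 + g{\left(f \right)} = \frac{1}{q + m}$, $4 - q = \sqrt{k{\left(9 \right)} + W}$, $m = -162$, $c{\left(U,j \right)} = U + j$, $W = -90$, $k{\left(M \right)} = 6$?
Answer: $\frac{- 44630 \sqrt{21} + 3525771 i}{2 \left(\sqrt{21} - 79 i\right)} \approx -22315.0 + 0.00036573 i$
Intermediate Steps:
$q = 4 - 2 i \sqrt{21}$ ($q = 4 - \sqrt{6 - 90} = 4 - \sqrt{-84} = 4 - 2 i \sqrt{21} \approx 4.0 - 9.1651 i$)
$g{\left(f \right)} = -4 + \frac{1}{-158 - 2 i \sqrt{21}}$ ($g{\left(f \right)} = -4 + \frac{1}{\left(4 - 2 i \sqrt{21}\right) - 162} = -4 + \frac{1}{-158 - 2 i \sqrt{21}}$)
$V + g{\left(c{\left(1,-11 \right)} \right)} = -22311 + \frac{- 8 \sqrt{21} + 633 i}{2 \left(\sqrt{21} - 79 i\right)}$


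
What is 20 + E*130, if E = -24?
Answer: -3100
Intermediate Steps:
20 + E*130 = 20 - 24*130 = 20 - 3120 = -3100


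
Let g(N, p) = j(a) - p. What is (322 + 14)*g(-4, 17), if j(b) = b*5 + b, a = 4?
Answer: 2352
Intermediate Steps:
j(b) = 6*b (j(b) = 5*b + b = 6*b)
g(N, p) = 24 - p (g(N, p) = 6*4 - p = 24 - p)
(322 + 14)*g(-4, 17) = (322 + 14)*(24 - 1*17) = 336*(24 - 17) = 336*7 = 2352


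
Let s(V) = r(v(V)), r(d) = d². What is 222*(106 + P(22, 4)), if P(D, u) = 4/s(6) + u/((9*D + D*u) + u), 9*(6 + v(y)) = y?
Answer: 109347543/4640 ≈ 23566.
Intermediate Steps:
v(y) = -6 + y/9
s(V) = (-6 + V/9)²
P(D, u) = 9/64 + u/(u + 9*D + D*u) (P(D, u) = 4/(((-54 + 6)²/81)) + u/((9*D + D*u) + u) = 4/(((1/81)*(-48)²)) + u/(u + 9*D + D*u) = 4/(((1/81)*2304)) + u/(u + 9*D + D*u) = 4/(256/9) + u/(u + 9*D + D*u) = 4*(9/256) + u/(u + 9*D + D*u) = 9/64 + u/(u + 9*D + D*u))
222*(106 + P(22, 4)) = 222*(106 + (73*4 + 81*22 + 9*22*4)/(64*(4 + 9*22 + 22*4))) = 222*(106 + (292 + 1782 + 792)/(64*(4 + 198 + 88))) = 222*(106 + (1/64)*2866/290) = 222*(106 + (1/64)*(1/290)*2866) = 222*(106 + 1433/9280) = 222*(985113/9280) = 109347543/4640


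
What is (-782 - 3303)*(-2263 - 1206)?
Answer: 14170865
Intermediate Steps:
(-782 - 3303)*(-2263 - 1206) = -4085*(-3469) = 14170865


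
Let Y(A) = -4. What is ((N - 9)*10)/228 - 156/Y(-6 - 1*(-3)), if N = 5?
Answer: 2213/57 ≈ 38.825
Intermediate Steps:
((N - 9)*10)/228 - 156/Y(-6 - 1*(-3)) = ((5 - 9)*10)/228 - 156/(-4) = -4*10*(1/228) - 156*(-¼) = -40*1/228 + 39 = -10/57 + 39 = 2213/57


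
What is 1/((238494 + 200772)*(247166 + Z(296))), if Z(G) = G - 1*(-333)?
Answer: 1/108847918470 ≈ 9.1871e-12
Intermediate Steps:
Z(G) = 333 + G (Z(G) = G + 333 = 333 + G)
1/((238494 + 200772)*(247166 + Z(296))) = 1/((238494 + 200772)*(247166 + (333 + 296))) = 1/(439266*(247166 + 629)) = 1/(439266*247795) = 1/108847918470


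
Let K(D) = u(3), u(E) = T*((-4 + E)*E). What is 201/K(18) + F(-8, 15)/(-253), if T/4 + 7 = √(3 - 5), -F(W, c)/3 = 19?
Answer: 130285/51612 + 67*I*√2/204 ≈ 2.5243 + 0.46447*I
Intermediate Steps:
F(W, c) = -57 (F(W, c) = -3*19 = -57)
T = -28 + 4*I*√2 (T = -28 + 4*√(3 - 5) = -28 + 4*√(-2) = -28 + 4*(I*√2) = -28 + 4*I*√2 ≈ -28.0 + 5.6569*I)
u(E) = E*(-28 + 4*I*√2)*(-4 + E) (u(E) = (-28 + 4*I*√2)*((-4 + E)*E) = (-28 + 4*I*√2)*(E*(-4 + E)) = E*(-28 + 4*I*√2)*(-4 + E))
K(D) = 84 - 12*I*√2 (K(D) = -4*3*(-4 + 3)*(7 - I*√2) = -4*3*(-1)*(7 - I*√2) = 84 - 12*I*√2)
201/K(18) + F(-8, 15)/(-253) = 201/(84 - 12*I*√2) - 57/(-253) = 201/(84 - 12*I*√2) - 57*(-1/253) = 201/(84 - 12*I*√2) + 57/253 = 57/253 + 201/(84 - 12*I*√2)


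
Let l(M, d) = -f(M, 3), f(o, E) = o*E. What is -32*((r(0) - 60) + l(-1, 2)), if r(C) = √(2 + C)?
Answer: 1824 - 32*√2 ≈ 1778.7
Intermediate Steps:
f(o, E) = E*o
l(M, d) = -3*M
-32*((r(0) - 60) + l(-1, 2)) = -32*((√(2 + 0) - 60) - 3*(-1)) = -32*((√2 - 60) + 3) = -32*((-60 + √2) + 3) = -32*(-57 + √2) = 1824 - 32*√2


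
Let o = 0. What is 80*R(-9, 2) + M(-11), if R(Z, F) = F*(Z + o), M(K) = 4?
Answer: -1436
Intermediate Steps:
R(Z, F) = F*Z (R(Z, F) = F*(Z + 0) = F*Z)
80*R(-9, 2) + M(-11) = 80*(2*(-9)) + 4 = 80*(-18) + 4 = -1440 + 4 = -1436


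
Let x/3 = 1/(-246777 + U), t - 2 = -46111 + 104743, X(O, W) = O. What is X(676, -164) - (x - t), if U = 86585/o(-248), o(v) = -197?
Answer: 2888495099331/48701654 ≈ 59310.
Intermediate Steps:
t = 58634 (t = 2 + (-46111 + 104743) = 2 + 58632 = 58634)
U = -86585/197 (U = 86585/(-197) = 86585*(-1/197) = -86585/197 ≈ -439.52)
x = -591/48701654 (x = 3/(-246777 - 86585/197) = 3/(-48701654/197) = 3*(-197/48701654) = -591/48701654 ≈ -1.2135e-5)
X(676, -164) - (x - t) = 676 - (-591/48701654 - 1*58634) = 676 - (-591/48701654 - 58634) = 676 - 1*(-2855572781227/48701654) = 676 + 2855572781227/48701654 = 2888495099331/48701654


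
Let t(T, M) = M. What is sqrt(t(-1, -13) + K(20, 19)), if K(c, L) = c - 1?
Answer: sqrt(6) ≈ 2.4495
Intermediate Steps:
K(c, L) = -1 + c
sqrt(t(-1, -13) + K(20, 19)) = sqrt(-13 + (-1 + 20)) = sqrt(-13 + 19) = sqrt(6)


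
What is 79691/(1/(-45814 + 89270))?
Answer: 3463052096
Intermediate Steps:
79691/(1/(-45814 + 89270)) = 79691/(1/43456) = 79691*43456 = 3463052096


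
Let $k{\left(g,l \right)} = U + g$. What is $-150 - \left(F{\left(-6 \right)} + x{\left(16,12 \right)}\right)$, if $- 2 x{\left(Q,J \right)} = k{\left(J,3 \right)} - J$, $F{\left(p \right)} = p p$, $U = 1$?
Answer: $- \frac{371}{2} \approx -185.5$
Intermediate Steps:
$k{\left(g,l \right)} = 1 + g$
$F{\left(p \right)} = p^{2}$
$x{\left(Q,J \right)} = - \frac{1}{2}$ ($x{\left(Q,J \right)} = - \frac{\left(1 + J\right) - J}{2} = \left(- \frac{1}{2}\right) 1 = - \frac{1}{2}$)
$-150 - \left(F{\left(-6 \right)} + x{\left(16,12 \right)}\right) = -150 - \left(\left(-6\right)^{2} - \frac{1}{2}\right) = -150 - \left(36 - \frac{1}{2}\right) = -150 - \frac{71}{2} = - \frac{371}{2}$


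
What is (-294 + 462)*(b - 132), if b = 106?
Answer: -4368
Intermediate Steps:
(-294 + 462)*(b - 132) = (-294 + 462)*(106 - 132) = 168*(-26) = -4368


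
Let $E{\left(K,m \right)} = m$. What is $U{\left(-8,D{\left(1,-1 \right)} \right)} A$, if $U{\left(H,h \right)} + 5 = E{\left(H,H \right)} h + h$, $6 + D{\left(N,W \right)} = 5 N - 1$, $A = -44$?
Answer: $-396$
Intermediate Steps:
$D{\left(N,W \right)} = -7 + 5 N$ ($D{\left(N,W \right)} = -6 + \left(5 N - 1\right) = -6 + \left(-1 + 5 N\right) = -7 + 5 N$)
$U{\left(H,h \right)} = -5 + h + H h$ ($U{\left(H,h \right)} = -5 + \left(H h + h\right) = -5 + \left(h + H h\right) = -5 + h + H h$)
$U{\left(-8,D{\left(1,-1 \right)} \right)} A = \left(-5 + \left(-7 + 5 \cdot 1\right) - 8 \left(-7 + 5 \cdot 1\right)\right) \left(-44\right) = \left(-5 + \left(-7 + 5\right) - 8 \left(-7 + 5\right)\right) \left(-44\right) = \left(-5 - 2 - -16\right) \left(-44\right) = \left(-5 - 2 + 16\right) \left(-44\right) = 9 \left(-44\right) = -396$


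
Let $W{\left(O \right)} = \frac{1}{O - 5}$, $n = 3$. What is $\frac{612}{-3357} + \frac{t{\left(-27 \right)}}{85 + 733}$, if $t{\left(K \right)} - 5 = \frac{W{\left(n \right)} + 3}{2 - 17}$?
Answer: $- \frac{322927}{1830684} \approx -0.1764$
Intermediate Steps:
$W{\left(O \right)} = \frac{1}{-5 + O}$
$t{\left(K \right)} = \frac{29}{6}$ ($t{\left(K \right)} = 5 + \frac{\frac{1}{-5 + 3} + 3}{2 - 17} = 5 + \frac{\frac{1}{-2} + 3}{-15} = 5 + \left(- \frac{1}{2} + 3\right) \left(- \frac{1}{15}\right) = 5 + \frac{5}{2} \left(- \frac{1}{15}\right) = 5 - \frac{1}{6} = \frac{29}{6}$)
$\frac{612}{-3357} + \frac{t{\left(-27 \right)}}{85 + 733} = \frac{612}{-3357} + \frac{29}{6 \left(85 + 733\right)} = 612 \left(- \frac{1}{3357}\right) + \frac{29}{6 \cdot 818} = - \frac{68}{373} + \frac{29}{6} \cdot \frac{1}{818} = - \frac{68}{373} + \frac{29}{4908} = - \frac{322927}{1830684}$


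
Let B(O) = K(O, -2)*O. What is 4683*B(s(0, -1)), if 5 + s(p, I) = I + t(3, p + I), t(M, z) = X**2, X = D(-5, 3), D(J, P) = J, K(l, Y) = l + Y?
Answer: 1512609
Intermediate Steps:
K(l, Y) = Y + l
X = -5
t(M, z) = 25 (t(M, z) = (-5)**2 = 25)
s(p, I) = 20 + I (s(p, I) = -5 + (I + 25) = -5 + (25 + I) = 20 + I)
B(O) = O*(-2 + O) (B(O) = (-2 + O)*O = O*(-2 + O))
4683*B(s(0, -1)) = 4683*((20 - 1)*(-2 + (20 - 1))) = 4683*(19*(-2 + 19)) = 4683*(19*17) = 4683*323 = 1512609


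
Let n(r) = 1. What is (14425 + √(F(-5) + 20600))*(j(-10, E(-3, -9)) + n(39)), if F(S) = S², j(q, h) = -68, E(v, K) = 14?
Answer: -966475 - 1675*√33 ≈ -9.7610e+5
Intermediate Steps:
(14425 + √(F(-5) + 20600))*(j(-10, E(-3, -9)) + n(39)) = (14425 + √((-5)² + 20600))*(-68 + 1) = (14425 + √(25 + 20600))*(-67) = (14425 + √20625)*(-67) = (14425 + 25*√33)*(-67) = -966475 - 1675*√33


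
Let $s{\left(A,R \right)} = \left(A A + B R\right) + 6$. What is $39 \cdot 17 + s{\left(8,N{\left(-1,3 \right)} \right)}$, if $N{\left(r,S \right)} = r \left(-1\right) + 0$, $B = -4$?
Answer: $729$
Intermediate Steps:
$N{\left(r,S \right)} = - r$ ($N{\left(r,S \right)} = - r + 0 = - r$)
$s{\left(A,R \right)} = 6 + A^{2} - 4 R$ ($s{\left(A,R \right)} = \left(A A - 4 R\right) + 6 = \left(A^{2} - 4 R\right) + 6 = 6 + A^{2} - 4 R$)
$39 \cdot 17 + s{\left(8,N{\left(-1,3 \right)} \right)} = 39 \cdot 17 + \left(6 + 8^{2} - 4 \left(\left(-1\right) \left(-1\right)\right)\right) = 663 + \left(6 + 64 - 4\right) = 663 + 66 = 729$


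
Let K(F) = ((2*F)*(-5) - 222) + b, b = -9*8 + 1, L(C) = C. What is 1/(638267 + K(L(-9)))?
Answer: 1/638064 ≈ 1.5672e-6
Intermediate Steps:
b = -71 (b = -72 + 1 = -71)
K(F) = -293 - 10*F (K(F) = ((2*F)*(-5) - 222) - 71 = (-10*F - 222) - 71 = (-222 - 10*F) - 71 = -293 - 10*F)
1/(638267 + K(L(-9))) = 1/(638267 + (-293 - 10*(-9))) = 1/(638267 + (-293 + 90)) = 1/(638267 - 203) = 1/638064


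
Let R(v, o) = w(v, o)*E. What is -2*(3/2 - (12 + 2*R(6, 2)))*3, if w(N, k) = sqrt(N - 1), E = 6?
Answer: 63 + 72*sqrt(5) ≈ 224.00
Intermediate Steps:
w(N, k) = sqrt(-1 + N)
R(v, o) = 6*sqrt(-1 + v) (R(v, o) = sqrt(-1 + v)*6 = 6*sqrt(-1 + v))
-2*(3/2 - (12 + 2*R(6, 2)))*3 = -2*(3/2 - (12 + 12*sqrt(-1 + 6)))*3 = -2*(3*(1/2) - (12 + 12*sqrt(5)))*3 = -2*(3/2 - (12 + 12*sqrt(5)))*3 = -2*(3/2 - 2*(6 + 6*sqrt(5)))*3 = -2*(3/2 + (-12 - 12*sqrt(5)))*3 = -2*(-21/2 - 12*sqrt(5))*3 = (21 + 24*sqrt(5))*3 = 63 + 72*sqrt(5)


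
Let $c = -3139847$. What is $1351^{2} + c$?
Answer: $-1314646$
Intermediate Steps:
$1351^{2} + c = 1351^{2} - 3139847 = 1825201 - 3139847 = -1314646$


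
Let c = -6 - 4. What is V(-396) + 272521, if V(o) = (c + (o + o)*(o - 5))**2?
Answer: 100858599245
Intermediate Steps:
c = -10
V(o) = (-10 + 2*o*(-5 + o))**2 (V(o) = (-10 + (o + o)*(o - 5))**2 = (-10 + (2*o)*(-5 + o))**2 = (-10 + 2*o*(-5 + o))**2)
V(-396) + 272521 = 4*(5 - 1*(-396)**2 + 5*(-396))**2 + 272521 = 4*(5 - 1*156816 - 1980)**2 + 272521 = 4*(5 - 156816 - 1980)**2 + 272521 = 4*(-158791)**2 + 272521 = 4*25214581681 + 272521 = 100858326724 + 272521 = 100858599245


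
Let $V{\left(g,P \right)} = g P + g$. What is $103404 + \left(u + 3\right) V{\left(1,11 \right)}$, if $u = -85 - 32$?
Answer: $102036$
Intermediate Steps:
$u = -117$ ($u = -85 - 32 = -117$)
$V{\left(g,P \right)} = g + P g$ ($V{\left(g,P \right)} = P g + g = g + P g$)
$103404 + \left(u + 3\right) V{\left(1,11 \right)} = 103404 + \left(-117 + 3\right) 1 \left(1 + 11\right) = 103404 - 114 \cdot 1 \cdot 12 = 103404 - 1368 = 102036$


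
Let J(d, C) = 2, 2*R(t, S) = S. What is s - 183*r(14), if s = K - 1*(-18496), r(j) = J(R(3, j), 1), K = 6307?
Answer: 24437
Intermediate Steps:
R(t, S) = S/2
r(j) = 2
s = 24803 (s = 6307 - 1*(-18496) = 6307 + 18496 = 24803)
s - 183*r(14) = 24803 - 183*2 = 24803 - 1*366 = 24803 - 366 = 24437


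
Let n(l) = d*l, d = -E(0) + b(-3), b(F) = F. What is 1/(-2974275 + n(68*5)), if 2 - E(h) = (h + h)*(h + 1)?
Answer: -1/2975975 ≈ -3.3602e-7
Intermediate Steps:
E(h) = 2 - 2*h*(1 + h) (E(h) = 2 - (h + h)*(h + 1) = 2 - 2*h*(1 + h))
d = -5 (d = -(2 - 2*0 - 2*0**2) - 3 = -(2 + 0 - 2*0) - 3 = -(2 + 0 + 0) - 3 = -1*2 - 3 = -2 - 3 = -5)
n(l) = -5*l
1/(-2974275 + n(68*5)) = 1/(-2974275 - 340*5) = 1/(-2974275 - 5*340) = 1/(-2974275 - 1700) = 1/(-2975975) = -1/2975975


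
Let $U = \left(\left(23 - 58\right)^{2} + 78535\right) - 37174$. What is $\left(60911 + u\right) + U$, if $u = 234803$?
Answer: $338300$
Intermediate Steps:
$U = 42586$ ($U = \left(\left(-35\right)^{2} + 78535\right) - 37174 = \left(1225 + 78535\right) - 37174 = 79760 - 37174 = 42586$)
$\left(60911 + u\right) + U = \left(60911 + 234803\right) + 42586 = 295714 + 42586 = 338300$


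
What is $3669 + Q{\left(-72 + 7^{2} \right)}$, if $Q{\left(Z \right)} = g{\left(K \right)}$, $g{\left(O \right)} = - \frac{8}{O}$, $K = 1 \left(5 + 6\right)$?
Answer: $\frac{40351}{11} \approx 3668.3$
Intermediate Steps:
$K = 11$ ($K = 1 \cdot 11 = 11$)
$Q{\left(Z \right)} = - \frac{8}{11}$
$3669 + Q{\left(-72 + 7^{2} \right)} = 3669 - \frac{8}{11} = \frac{40351}{11}$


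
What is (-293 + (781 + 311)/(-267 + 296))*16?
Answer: -118480/29 ≈ -4085.5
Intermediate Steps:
(-293 + (781 + 311)/(-267 + 296))*16 = (-293 + 1092/29)*16 = -7405/29*16 = -118480/29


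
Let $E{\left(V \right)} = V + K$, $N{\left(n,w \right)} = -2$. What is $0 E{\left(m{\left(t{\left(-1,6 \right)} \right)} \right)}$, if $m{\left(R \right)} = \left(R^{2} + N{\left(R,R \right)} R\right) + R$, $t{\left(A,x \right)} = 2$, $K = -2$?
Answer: $0$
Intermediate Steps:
$m{\left(R \right)} = R^{2} - R$ ($m{\left(R \right)} = \left(R^{2} - 2 R\right) + R = R^{2} - R$)
$E{\left(V \right)} = -2 + V$ ($E{\left(V \right)} = V - 2 = -2 + V$)
$0 E{\left(m{\left(t{\left(-1,6 \right)} \right)} \right)} = 0 \left(-2 + 2 \left(-1 + 2\right)\right) = 0 \left(-2 + 2 \cdot 1\right) = 0 \left(-2 + 2\right) = 0 \cdot 0 = 0$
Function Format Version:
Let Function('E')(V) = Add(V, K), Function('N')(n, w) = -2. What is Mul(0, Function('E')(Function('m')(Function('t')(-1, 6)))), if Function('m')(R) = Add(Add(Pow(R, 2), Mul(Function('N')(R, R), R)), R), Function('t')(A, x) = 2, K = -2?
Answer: 0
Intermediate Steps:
Function('m')(R) = Add(Pow(R, 2), Mul(-1, R)) (Function('m')(R) = Add(Add(Pow(R, 2), Mul(-2, R)), R) = Add(Pow(R, 2), Mul(-1, R)))
Function('E')(V) = Add(-2, V) (Function('E')(V) = Add(V, -2) = Add(-2, V))
Mul(0, Function('E')(Function('m')(Function('t')(-1, 6)))) = Mul(0, Add(-2, Mul(2, Add(-1, 2)))) = Mul(0, Add(-2, Mul(2, 1))) = Mul(0, Add(-2, 2)) = Mul(0, 0) = 0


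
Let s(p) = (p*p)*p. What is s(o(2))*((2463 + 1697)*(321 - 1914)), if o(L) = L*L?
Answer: -424120320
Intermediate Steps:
o(L) = L**2
s(p) = p**3 (s(p) = p**2*p = p**3)
s(o(2))*((2463 + 1697)*(321 - 1914)) = (2**2)**3*((2463 + 1697)*(321 - 1914)) = 4**3*(4160*(-1593)) = 64*(-6626880) = -424120320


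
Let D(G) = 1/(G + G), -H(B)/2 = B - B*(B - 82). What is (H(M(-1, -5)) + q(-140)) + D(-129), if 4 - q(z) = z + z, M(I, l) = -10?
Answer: 553151/258 ≈ 2144.0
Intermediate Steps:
H(B) = -2*B + 2*B*(-82 + B) (H(B) = -2*(B - B*(B - 82)) = -2*(B - B*(-82 + B)) = -2*B + 2*B*(-82 + B))
q(z) = 4 - 2*z (q(z) = 4 - (z + z) = 4 - 2*z)
D(G) = 1/(2*G)
(H(M(-1, -5)) + q(-140)) + D(-129) = (2*(-10)*(-83 - 10) + (4 - 2*(-140))) + (½)/(-129) = (2*(-10)*(-93) + (4 + 280)) + (½)*(-1/129) = (1860 + 284) - 1/258 = 2144 - 1/258 = 553151/258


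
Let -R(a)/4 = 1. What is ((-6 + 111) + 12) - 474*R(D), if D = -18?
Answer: 2013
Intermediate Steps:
R(a) = -4 (R(a) = -4*1 = -4)
((-6 + 111) + 12) - 474*R(D) = ((-6 + 111) + 12) - 474*(-4) = (105 + 12) + 1896 = 117 + 1896 = 2013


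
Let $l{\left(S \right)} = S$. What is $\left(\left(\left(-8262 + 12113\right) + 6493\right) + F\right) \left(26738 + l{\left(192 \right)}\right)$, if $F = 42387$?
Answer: $1420045830$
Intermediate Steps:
$\left(\left(\left(-8262 + 12113\right) + 6493\right) + F\right) \left(26738 + l{\left(192 \right)}\right) = \left(\left(\left(-8262 + 12113\right) + 6493\right) + 42387\right) \left(26738 + 192\right) = \left(\left(3851 + 6493\right) + 42387\right) 26930 = \left(10344 + 42387\right) 26930 = 52731 \cdot 26930 = 1420045830$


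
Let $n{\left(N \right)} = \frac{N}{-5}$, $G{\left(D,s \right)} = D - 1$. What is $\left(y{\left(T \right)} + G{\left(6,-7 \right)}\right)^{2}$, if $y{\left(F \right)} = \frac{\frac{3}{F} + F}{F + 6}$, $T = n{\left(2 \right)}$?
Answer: $\frac{40401}{3136} \approx 12.883$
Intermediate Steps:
$G{\left(D,s \right)} = -1 + D$
$n{\left(N \right)} = - \frac{N}{5}$ ($n{\left(N \right)} = N \left(- \frac{1}{5}\right) = - \frac{N}{5}$)
$T = - \frac{2}{5}$ ($T = \left(- \frac{1}{5}\right) 2 = - \frac{2}{5} \approx -0.4$)
$y{\left(F \right)} = \frac{F + \frac{3}{F}}{6 + F}$
$\left(y{\left(T \right)} + G{\left(6,-7 \right)}\right)^{2} = \left(\frac{3 + \left(- \frac{2}{5}\right)^{2}}{\left(- \frac{2}{5}\right) \left(6 - \frac{2}{5}\right)} + \left(-1 + 6\right)\right)^{2} = \left(- \frac{5 \left(3 + \frac{4}{25}\right)}{2 \cdot \frac{28}{5}} + 5\right)^{2} = \left(\left(- \frac{5}{2}\right) \frac{5}{28} \cdot \frac{79}{25} + 5\right)^{2} = \left(- \frac{79}{56} + 5\right)^{2} = \left(\frac{201}{56}\right)^{2} = \frac{40401}{3136}$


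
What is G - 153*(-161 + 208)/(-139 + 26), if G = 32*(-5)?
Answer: -10889/113 ≈ -96.363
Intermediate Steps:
G = -160
G - 153*(-161 + 208)/(-139 + 26) = -160 - 153*(-161 + 208)/(-139 + 26) = -160 - 7191/(-113) = -160 - 7191*(-1)/113 = -160 - 153*(-47/113) = -160 + 7191/113 = -10889/113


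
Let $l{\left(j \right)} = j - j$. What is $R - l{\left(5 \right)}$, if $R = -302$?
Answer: $-302$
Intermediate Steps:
$l{\left(j \right)} = 0$
$R - l{\left(5 \right)} = -302 - 0 = -302 + 0 = -302$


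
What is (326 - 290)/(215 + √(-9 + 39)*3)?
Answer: 1548/9191 - 108*√30/45955 ≈ 0.15555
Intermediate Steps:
(326 - 290)/(215 + √(-9 + 39)*3) = 36/(215 + √30*3) = 36/(215 + 3*√30)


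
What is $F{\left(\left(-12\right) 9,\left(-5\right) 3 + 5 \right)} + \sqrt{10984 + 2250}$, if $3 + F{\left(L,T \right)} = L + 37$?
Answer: $-74 + \sqrt{13234} \approx 41.039$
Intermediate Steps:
$F{\left(L,T \right)} = 34 + L$ ($F{\left(L,T \right)} = -3 + \left(L + 37\right) = -3 + \left(37 + L\right) = 34 + L$)
$F{\left(\left(-12\right) 9,\left(-5\right) 3 + 5 \right)} + \sqrt{10984 + 2250} = \left(34 - 108\right) + \sqrt{10984 + 2250} = \left(34 - 108\right) + \sqrt{13234} = -74 + \sqrt{13234}$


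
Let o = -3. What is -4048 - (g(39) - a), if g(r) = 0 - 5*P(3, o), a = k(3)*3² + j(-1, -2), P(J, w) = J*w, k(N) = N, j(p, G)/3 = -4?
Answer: -4078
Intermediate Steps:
j(p, G) = -12 (j(p, G) = 3*(-4) = -12)
a = 15 (a = 3*3² - 12 = 3*9 - 12 = 27 - 12 = 15)
g(r) = 45 (g(r) = 0 - 15*(-3) = 0 - 5*(-9) = 0 + 45 = 45)
-4048 - (g(39) - a) = -4048 - (45 - 1*15) = -4048 - (45 - 15) = -4048 - 1*30 = -4048 - 30 = -4078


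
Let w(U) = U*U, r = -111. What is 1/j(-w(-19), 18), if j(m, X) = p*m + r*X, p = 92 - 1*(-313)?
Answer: -1/148203 ≈ -6.7475e-6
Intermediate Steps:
w(U) = U²
p = 405 (p = 92 + 313 = 405)
j(m, X) = -111*X + 405*m (j(m, X) = 405*m - 111*X = -111*X + 405*m)
1/j(-w(-19), 18) = 1/(-111*18 + 405*(-1*(-19)²)) = 1/(-1998 + 405*(-1*361)) = 1/(-1998 + 405*(-361)) = 1/(-1998 - 146205) = 1/(-148203) = -1/148203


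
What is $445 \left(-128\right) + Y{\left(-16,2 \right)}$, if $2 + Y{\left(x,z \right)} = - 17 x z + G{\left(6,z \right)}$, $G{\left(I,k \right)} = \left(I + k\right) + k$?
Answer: $-56408$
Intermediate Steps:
$G{\left(I,k \right)} = I + 2 k$
$Y{\left(x,z \right)} = 4 + 2 z - 17 x z$ ($Y{\left(x,z \right)} = -2 + \left(- 17 x z + \left(6 + 2 z\right)\right) = -2 - \left(-6 - 2 z + 17 x z\right) = -2 + \left(6 + 2 z - 17 x z\right) = 4 + 2 z - 17 x z$)
$445 \left(-128\right) + Y{\left(-16,2 \right)} = 445 \left(-128\right) + \left(4 + 2 \cdot 2 - \left(-272\right) 2\right) = -56960 + \left(4 + 4 + 544\right) = -56960 + 552 = -56408$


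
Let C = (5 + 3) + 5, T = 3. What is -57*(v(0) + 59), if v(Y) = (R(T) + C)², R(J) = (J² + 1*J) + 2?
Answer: -44916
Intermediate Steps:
C = 13 (C = 8 + 5 = 13)
R(J) = 2 + J + J² (R(J) = (J² + J) + 2 = (J + J²) + 2 = 2 + J + J²)
v(Y) = 729 (v(Y) = ((2 + 3 + 3²) + 13)² = ((2 + 3 + 9) + 13)² = (14 + 13)² = 27² = 729)
-57*(v(0) + 59) = -57*(729 + 59) = -57*788 = -44916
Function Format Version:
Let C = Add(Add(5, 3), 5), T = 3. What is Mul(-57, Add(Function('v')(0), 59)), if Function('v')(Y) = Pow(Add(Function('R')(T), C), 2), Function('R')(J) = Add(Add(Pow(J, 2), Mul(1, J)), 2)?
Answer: -44916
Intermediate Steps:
C = 13 (C = Add(8, 5) = 13)
Function('R')(J) = Add(2, J, Pow(J, 2)) (Function('R')(J) = Add(Add(Pow(J, 2), J), 2) = Add(Add(J, Pow(J, 2)), 2) = Add(2, J, Pow(J, 2)))
Function('v')(Y) = 729 (Function('v')(Y) = Pow(Add(Add(2, 3, Pow(3, 2)), 13), 2) = Pow(Add(Add(2, 3, 9), 13), 2) = Pow(Add(14, 13), 2) = Pow(27, 2) = 729)
Mul(-57, Add(Function('v')(0), 59)) = Mul(-57, Add(729, 59)) = Mul(-57, 788) = -44916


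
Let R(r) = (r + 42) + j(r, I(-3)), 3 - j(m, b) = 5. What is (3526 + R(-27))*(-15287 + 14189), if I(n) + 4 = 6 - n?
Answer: -3885822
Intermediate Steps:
I(n) = 2 - n (I(n) = -4 + (6 - n) = 2 - n)
j(m, b) = -2 (j(m, b) = 3 - 1*5 = 3 - 5 = -2)
R(r) = 40 + r (R(r) = (r + 42) - 2 = (42 + r) - 2 = 40 + r)
(3526 + R(-27))*(-15287 + 14189) = (3526 + (40 - 27))*(-15287 + 14189) = (3526 + 13)*(-1098) = 3539*(-1098) = -3885822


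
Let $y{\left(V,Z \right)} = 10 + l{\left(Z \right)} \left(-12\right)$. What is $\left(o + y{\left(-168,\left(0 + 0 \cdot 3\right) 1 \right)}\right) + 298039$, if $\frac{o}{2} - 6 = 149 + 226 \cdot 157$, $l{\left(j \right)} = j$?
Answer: $369323$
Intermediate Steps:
$y{\left(V,Z \right)} = 10 - 12 Z$ ($y{\left(V,Z \right)} = 10 + Z \left(-12\right) = 10 - 12 Z$)
$o = 71274$ ($o = 12 + 2 \left(149 + 226 \cdot 157\right) = 12 + 2 \left(149 + 35482\right) = 12 + 2 \cdot 35631 = 12 + 71262 = 71274$)
$\left(o + y{\left(-168,\left(0 + 0 \cdot 3\right) 1 \right)}\right) + 298039 = \left(71274 + \left(10 - 12 \left(0 + 0 \cdot 3\right) 1\right)\right) + 298039 = \left(71274 + \left(10 - 12 \left(0 + 0\right) 1\right)\right) + 298039 = \left(71274 + \left(10 - 12 \cdot 0 \cdot 1\right)\right) + 298039 = \left(71274 + \left(10 - 0\right)\right) + 298039 = \left(71274 + \left(10 + 0\right)\right) + 298039 = \left(71274 + 10\right) + 298039 = 71284 + 298039 = 369323$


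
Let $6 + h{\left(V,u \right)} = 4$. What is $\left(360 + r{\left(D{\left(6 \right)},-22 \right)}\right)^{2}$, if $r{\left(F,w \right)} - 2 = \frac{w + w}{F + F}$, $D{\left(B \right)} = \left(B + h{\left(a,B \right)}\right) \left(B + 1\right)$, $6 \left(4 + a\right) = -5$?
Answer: $\frac{25573249}{196} \approx 1.3048 \cdot 10^{5}$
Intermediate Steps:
$a = - \frac{29}{6}$ ($a = -4 + \frac{1}{6} \left(-5\right) = -4 - \frac{5}{6} = - \frac{29}{6} \approx -4.8333$)
$h{\left(V,u \right)} = -2$ ($h{\left(V,u \right)} = -6 + 4 = -2$)
$D{\left(B \right)} = \left(1 + B\right) \left(-2 + B\right)$ ($D{\left(B \right)} = \left(B - 2\right) \left(B + 1\right) = \left(-2 + B\right) \left(1 + B\right) = \left(1 + B\right) \left(-2 + B\right)$)
$r{\left(F,w \right)} = 2 + \frac{w}{F}$ ($r{\left(F,w \right)} = 2 + \frac{w + w}{F + F} = 2 + \frac{2 w}{2 F} = 2 + 2 w \frac{1}{2 F} = 2 + \frac{w}{F}$)
$\left(360 + r{\left(D{\left(6 \right)},-22 \right)}\right)^{2} = \left(360 + \left(2 - \frac{22}{-2 + 6^{2} - 6}\right)\right)^{2} = \left(360 + \left(2 - \frac{22}{-2 + 36 - 6}\right)\right)^{2} = \left(360 + \left(2 - \frac{22}{28}\right)\right)^{2} = \left(360 + \left(2 - \frac{11}{14}\right)\right)^{2} = \left(360 + \frac{17}{14}\right)^{2} = \left(\frac{5057}{14}\right)^{2} = \frac{25573249}{196}$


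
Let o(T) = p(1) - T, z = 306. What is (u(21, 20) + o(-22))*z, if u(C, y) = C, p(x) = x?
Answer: 13464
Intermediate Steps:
o(T) = 1 - T
(u(21, 20) + o(-22))*z = (21 + (1 - 1*(-22)))*306 = (21 + (1 + 22))*306 = (21 + 23)*306 = 44*306 = 13464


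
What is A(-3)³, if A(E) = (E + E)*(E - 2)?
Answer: 27000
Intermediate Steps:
A(E) = 2*E*(-2 + E) (A(E) = (2*E)*(-2 + E) = 2*E*(-2 + E))
A(-3)³ = (2*(-3)*(-2 - 3))³ = (2*(-3)*(-5))³ = 30³ = 27000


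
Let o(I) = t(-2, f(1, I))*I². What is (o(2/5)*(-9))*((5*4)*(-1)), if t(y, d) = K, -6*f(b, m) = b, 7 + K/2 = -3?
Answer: -576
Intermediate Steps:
K = -20 (K = -14 + 2*(-3) = -14 - 6 = -20)
f(b, m) = -b/6
t(y, d) = -20
o(I) = -20*I²
(o(2/5)*(-9))*((5*4)*(-1)) = (-20*(2/5)²*(-9))*((5*4)*(-1)) = (-20*(2*(⅕))²*(-9))*(20*(-1)) = (-20*(⅖)²*(-9))*(-20) = (-20*4/25*(-9))*(-20) = -16/5*(-9)*(-20) = (144/5)*(-20) = -576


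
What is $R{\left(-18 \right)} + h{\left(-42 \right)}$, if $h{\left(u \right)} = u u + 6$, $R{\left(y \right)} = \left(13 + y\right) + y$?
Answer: $1747$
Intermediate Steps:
$R{\left(y \right)} = 13 + 2 y$
$h{\left(u \right)} = 6 + u^{2}$ ($h{\left(u \right)} = u^{2} + 6 = 6 + u^{2}$)
$R{\left(-18 \right)} + h{\left(-42 \right)} = \left(13 + 2 \left(-18\right)\right) + \left(6 + \left(-42\right)^{2}\right) = \left(13 - 36\right) + \left(6 + 1764\right) = -23 + 1770 = 1747$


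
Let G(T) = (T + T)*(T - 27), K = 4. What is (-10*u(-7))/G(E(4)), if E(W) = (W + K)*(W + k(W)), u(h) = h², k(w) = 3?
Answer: -35/232 ≈ -0.15086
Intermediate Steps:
E(W) = (3 + W)*(4 + W) (E(W) = (W + 4)*(W + 3) = (4 + W)*(3 + W) = (3 + W)*(4 + W))
G(T) = 2*T*(-27 + T) (G(T) = (2*T)*(-27 + T) = 2*T*(-27 + T))
(-10*u(-7))/G(E(4)) = (-10*(-7)²)/((2*(12 + 4² + 7*4)*(-27 + (12 + 4² + 7*4)))) = (-10*49)/((2*(12 + 16 + 28)*(-27 + (12 + 16 + 28)))) = -490*1/(112*(-27 + 56)) = -490/(2*56*29) = -490/3248 = -490*1/3248 = -35/232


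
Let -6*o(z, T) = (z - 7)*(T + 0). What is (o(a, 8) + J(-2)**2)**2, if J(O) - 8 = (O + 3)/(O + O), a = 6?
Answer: 8684809/2304 ≈ 3769.4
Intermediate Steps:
J(O) = 8 + (3 + O)/(2*O) (J(O) = 8 + (O + 3)/(O + O) = 8 + (3 + O)/((2*O)) = 8 + (3 + O)*(1/(2*O)) = 8 + (3 + O)/(2*O))
o(z, T) = -T*(-7 + z)/6 (o(z, T) = -(z - 7)*(T + 0)/6 = -(-7 + z)*T/6 = -T*(-7 + z)/6)
(o(a, 8) + J(-2)**2)**2 = ((1/6)*8*(7 - 1*6) + ((1/2)*(3 + 17*(-2))/(-2))**2)**2 = ((1/6)*8*(7 - 6) + ((1/2)*(-1/2)*(3 - 34))**2)**2 = ((1/6)*8*1 + ((1/2)*(-1/2)*(-31))**2)**2 = (4/3 + (31/4)**2)**2 = (4/3 + 961/16)**2 = (2947/48)**2 = 8684809/2304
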